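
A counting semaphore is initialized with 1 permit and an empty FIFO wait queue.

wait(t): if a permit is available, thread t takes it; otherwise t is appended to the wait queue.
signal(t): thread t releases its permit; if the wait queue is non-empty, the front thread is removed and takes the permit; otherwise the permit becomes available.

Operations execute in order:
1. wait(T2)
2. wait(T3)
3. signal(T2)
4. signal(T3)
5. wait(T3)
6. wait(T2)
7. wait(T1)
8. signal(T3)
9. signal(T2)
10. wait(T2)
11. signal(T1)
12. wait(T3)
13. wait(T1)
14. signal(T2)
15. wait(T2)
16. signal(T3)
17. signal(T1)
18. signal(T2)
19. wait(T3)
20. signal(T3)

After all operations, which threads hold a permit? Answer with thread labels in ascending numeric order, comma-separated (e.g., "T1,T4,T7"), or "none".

Answer: none

Derivation:
Step 1: wait(T2) -> count=0 queue=[] holders={T2}
Step 2: wait(T3) -> count=0 queue=[T3] holders={T2}
Step 3: signal(T2) -> count=0 queue=[] holders={T3}
Step 4: signal(T3) -> count=1 queue=[] holders={none}
Step 5: wait(T3) -> count=0 queue=[] holders={T3}
Step 6: wait(T2) -> count=0 queue=[T2] holders={T3}
Step 7: wait(T1) -> count=0 queue=[T2,T1] holders={T3}
Step 8: signal(T3) -> count=0 queue=[T1] holders={T2}
Step 9: signal(T2) -> count=0 queue=[] holders={T1}
Step 10: wait(T2) -> count=0 queue=[T2] holders={T1}
Step 11: signal(T1) -> count=0 queue=[] holders={T2}
Step 12: wait(T3) -> count=0 queue=[T3] holders={T2}
Step 13: wait(T1) -> count=0 queue=[T3,T1] holders={T2}
Step 14: signal(T2) -> count=0 queue=[T1] holders={T3}
Step 15: wait(T2) -> count=0 queue=[T1,T2] holders={T3}
Step 16: signal(T3) -> count=0 queue=[T2] holders={T1}
Step 17: signal(T1) -> count=0 queue=[] holders={T2}
Step 18: signal(T2) -> count=1 queue=[] holders={none}
Step 19: wait(T3) -> count=0 queue=[] holders={T3}
Step 20: signal(T3) -> count=1 queue=[] holders={none}
Final holders: none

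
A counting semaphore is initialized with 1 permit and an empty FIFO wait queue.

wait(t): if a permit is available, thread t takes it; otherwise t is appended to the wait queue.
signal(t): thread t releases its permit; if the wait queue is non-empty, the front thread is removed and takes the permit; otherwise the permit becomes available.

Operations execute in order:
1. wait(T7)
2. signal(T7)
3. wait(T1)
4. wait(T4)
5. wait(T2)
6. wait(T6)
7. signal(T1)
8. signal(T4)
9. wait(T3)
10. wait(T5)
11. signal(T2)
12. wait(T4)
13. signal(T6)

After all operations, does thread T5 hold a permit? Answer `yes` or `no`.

Step 1: wait(T7) -> count=0 queue=[] holders={T7}
Step 2: signal(T7) -> count=1 queue=[] holders={none}
Step 3: wait(T1) -> count=0 queue=[] holders={T1}
Step 4: wait(T4) -> count=0 queue=[T4] holders={T1}
Step 5: wait(T2) -> count=0 queue=[T4,T2] holders={T1}
Step 6: wait(T6) -> count=0 queue=[T4,T2,T6] holders={T1}
Step 7: signal(T1) -> count=0 queue=[T2,T6] holders={T4}
Step 8: signal(T4) -> count=0 queue=[T6] holders={T2}
Step 9: wait(T3) -> count=0 queue=[T6,T3] holders={T2}
Step 10: wait(T5) -> count=0 queue=[T6,T3,T5] holders={T2}
Step 11: signal(T2) -> count=0 queue=[T3,T5] holders={T6}
Step 12: wait(T4) -> count=0 queue=[T3,T5,T4] holders={T6}
Step 13: signal(T6) -> count=0 queue=[T5,T4] holders={T3}
Final holders: {T3} -> T5 not in holders

Answer: no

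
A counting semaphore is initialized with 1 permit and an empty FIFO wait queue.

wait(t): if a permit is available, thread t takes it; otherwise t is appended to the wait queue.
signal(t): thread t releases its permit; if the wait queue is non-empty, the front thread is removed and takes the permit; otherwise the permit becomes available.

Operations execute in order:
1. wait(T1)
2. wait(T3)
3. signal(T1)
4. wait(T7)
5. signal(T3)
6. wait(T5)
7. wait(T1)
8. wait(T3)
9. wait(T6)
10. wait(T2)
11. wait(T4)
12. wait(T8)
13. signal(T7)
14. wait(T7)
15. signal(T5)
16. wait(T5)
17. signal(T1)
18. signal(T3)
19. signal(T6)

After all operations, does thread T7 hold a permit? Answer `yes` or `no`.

Answer: no

Derivation:
Step 1: wait(T1) -> count=0 queue=[] holders={T1}
Step 2: wait(T3) -> count=0 queue=[T3] holders={T1}
Step 3: signal(T1) -> count=0 queue=[] holders={T3}
Step 4: wait(T7) -> count=0 queue=[T7] holders={T3}
Step 5: signal(T3) -> count=0 queue=[] holders={T7}
Step 6: wait(T5) -> count=0 queue=[T5] holders={T7}
Step 7: wait(T1) -> count=0 queue=[T5,T1] holders={T7}
Step 8: wait(T3) -> count=0 queue=[T5,T1,T3] holders={T7}
Step 9: wait(T6) -> count=0 queue=[T5,T1,T3,T6] holders={T7}
Step 10: wait(T2) -> count=0 queue=[T5,T1,T3,T6,T2] holders={T7}
Step 11: wait(T4) -> count=0 queue=[T5,T1,T3,T6,T2,T4] holders={T7}
Step 12: wait(T8) -> count=0 queue=[T5,T1,T3,T6,T2,T4,T8] holders={T7}
Step 13: signal(T7) -> count=0 queue=[T1,T3,T6,T2,T4,T8] holders={T5}
Step 14: wait(T7) -> count=0 queue=[T1,T3,T6,T2,T4,T8,T7] holders={T5}
Step 15: signal(T5) -> count=0 queue=[T3,T6,T2,T4,T8,T7] holders={T1}
Step 16: wait(T5) -> count=0 queue=[T3,T6,T2,T4,T8,T7,T5] holders={T1}
Step 17: signal(T1) -> count=0 queue=[T6,T2,T4,T8,T7,T5] holders={T3}
Step 18: signal(T3) -> count=0 queue=[T2,T4,T8,T7,T5] holders={T6}
Step 19: signal(T6) -> count=0 queue=[T4,T8,T7,T5] holders={T2}
Final holders: {T2} -> T7 not in holders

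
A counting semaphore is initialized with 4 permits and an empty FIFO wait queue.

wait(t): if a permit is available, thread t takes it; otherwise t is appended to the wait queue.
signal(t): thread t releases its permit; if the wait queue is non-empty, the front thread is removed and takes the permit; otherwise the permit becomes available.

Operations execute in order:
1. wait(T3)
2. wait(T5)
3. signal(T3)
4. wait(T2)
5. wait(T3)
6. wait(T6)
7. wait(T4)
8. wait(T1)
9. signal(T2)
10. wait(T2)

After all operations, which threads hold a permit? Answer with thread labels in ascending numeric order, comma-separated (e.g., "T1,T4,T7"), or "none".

Step 1: wait(T3) -> count=3 queue=[] holders={T3}
Step 2: wait(T5) -> count=2 queue=[] holders={T3,T5}
Step 3: signal(T3) -> count=3 queue=[] holders={T5}
Step 4: wait(T2) -> count=2 queue=[] holders={T2,T5}
Step 5: wait(T3) -> count=1 queue=[] holders={T2,T3,T5}
Step 6: wait(T6) -> count=0 queue=[] holders={T2,T3,T5,T6}
Step 7: wait(T4) -> count=0 queue=[T4] holders={T2,T3,T5,T6}
Step 8: wait(T1) -> count=0 queue=[T4,T1] holders={T2,T3,T5,T6}
Step 9: signal(T2) -> count=0 queue=[T1] holders={T3,T4,T5,T6}
Step 10: wait(T2) -> count=0 queue=[T1,T2] holders={T3,T4,T5,T6}
Final holders: T3,T4,T5,T6

Answer: T3,T4,T5,T6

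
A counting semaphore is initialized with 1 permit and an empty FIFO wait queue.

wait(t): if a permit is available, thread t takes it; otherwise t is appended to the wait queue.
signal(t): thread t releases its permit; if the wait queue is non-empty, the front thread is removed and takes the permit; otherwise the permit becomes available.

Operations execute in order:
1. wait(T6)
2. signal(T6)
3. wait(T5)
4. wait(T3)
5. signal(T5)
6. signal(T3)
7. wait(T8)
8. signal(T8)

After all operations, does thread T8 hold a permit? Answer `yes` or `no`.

Answer: no

Derivation:
Step 1: wait(T6) -> count=0 queue=[] holders={T6}
Step 2: signal(T6) -> count=1 queue=[] holders={none}
Step 3: wait(T5) -> count=0 queue=[] holders={T5}
Step 4: wait(T3) -> count=0 queue=[T3] holders={T5}
Step 5: signal(T5) -> count=0 queue=[] holders={T3}
Step 6: signal(T3) -> count=1 queue=[] holders={none}
Step 7: wait(T8) -> count=0 queue=[] holders={T8}
Step 8: signal(T8) -> count=1 queue=[] holders={none}
Final holders: {none} -> T8 not in holders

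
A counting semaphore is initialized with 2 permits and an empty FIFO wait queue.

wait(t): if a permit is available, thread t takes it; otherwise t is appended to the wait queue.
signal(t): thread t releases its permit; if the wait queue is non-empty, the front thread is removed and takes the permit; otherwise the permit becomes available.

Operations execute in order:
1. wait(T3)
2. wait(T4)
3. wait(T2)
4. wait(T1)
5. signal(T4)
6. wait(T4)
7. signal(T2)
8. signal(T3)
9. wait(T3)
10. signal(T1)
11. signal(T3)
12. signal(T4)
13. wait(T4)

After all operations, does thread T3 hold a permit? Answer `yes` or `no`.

Answer: no

Derivation:
Step 1: wait(T3) -> count=1 queue=[] holders={T3}
Step 2: wait(T4) -> count=0 queue=[] holders={T3,T4}
Step 3: wait(T2) -> count=0 queue=[T2] holders={T3,T4}
Step 4: wait(T1) -> count=0 queue=[T2,T1] holders={T3,T4}
Step 5: signal(T4) -> count=0 queue=[T1] holders={T2,T3}
Step 6: wait(T4) -> count=0 queue=[T1,T4] holders={T2,T3}
Step 7: signal(T2) -> count=0 queue=[T4] holders={T1,T3}
Step 8: signal(T3) -> count=0 queue=[] holders={T1,T4}
Step 9: wait(T3) -> count=0 queue=[T3] holders={T1,T4}
Step 10: signal(T1) -> count=0 queue=[] holders={T3,T4}
Step 11: signal(T3) -> count=1 queue=[] holders={T4}
Step 12: signal(T4) -> count=2 queue=[] holders={none}
Step 13: wait(T4) -> count=1 queue=[] holders={T4}
Final holders: {T4} -> T3 not in holders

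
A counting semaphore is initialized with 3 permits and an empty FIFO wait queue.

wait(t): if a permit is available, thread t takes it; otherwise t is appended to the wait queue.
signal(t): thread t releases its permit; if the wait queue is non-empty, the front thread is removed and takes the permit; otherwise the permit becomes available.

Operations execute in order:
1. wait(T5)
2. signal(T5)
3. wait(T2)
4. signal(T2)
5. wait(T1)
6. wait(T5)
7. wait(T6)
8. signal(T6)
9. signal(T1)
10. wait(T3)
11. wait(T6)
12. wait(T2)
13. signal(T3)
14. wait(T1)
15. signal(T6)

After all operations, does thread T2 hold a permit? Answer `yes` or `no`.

Answer: yes

Derivation:
Step 1: wait(T5) -> count=2 queue=[] holders={T5}
Step 2: signal(T5) -> count=3 queue=[] holders={none}
Step 3: wait(T2) -> count=2 queue=[] holders={T2}
Step 4: signal(T2) -> count=3 queue=[] holders={none}
Step 5: wait(T1) -> count=2 queue=[] holders={T1}
Step 6: wait(T5) -> count=1 queue=[] holders={T1,T5}
Step 7: wait(T6) -> count=0 queue=[] holders={T1,T5,T6}
Step 8: signal(T6) -> count=1 queue=[] holders={T1,T5}
Step 9: signal(T1) -> count=2 queue=[] holders={T5}
Step 10: wait(T3) -> count=1 queue=[] holders={T3,T5}
Step 11: wait(T6) -> count=0 queue=[] holders={T3,T5,T6}
Step 12: wait(T2) -> count=0 queue=[T2] holders={T3,T5,T6}
Step 13: signal(T3) -> count=0 queue=[] holders={T2,T5,T6}
Step 14: wait(T1) -> count=0 queue=[T1] holders={T2,T5,T6}
Step 15: signal(T6) -> count=0 queue=[] holders={T1,T2,T5}
Final holders: {T1,T2,T5} -> T2 in holders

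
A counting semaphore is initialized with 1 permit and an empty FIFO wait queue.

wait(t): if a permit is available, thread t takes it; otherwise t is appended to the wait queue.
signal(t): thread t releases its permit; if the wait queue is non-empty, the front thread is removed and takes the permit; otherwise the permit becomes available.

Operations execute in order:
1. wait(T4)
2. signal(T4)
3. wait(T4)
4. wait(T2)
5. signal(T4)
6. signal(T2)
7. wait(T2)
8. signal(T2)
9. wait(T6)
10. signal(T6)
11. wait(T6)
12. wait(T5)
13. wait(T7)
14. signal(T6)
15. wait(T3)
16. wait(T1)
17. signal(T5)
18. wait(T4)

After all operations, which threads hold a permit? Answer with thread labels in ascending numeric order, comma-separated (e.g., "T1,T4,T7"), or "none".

Answer: T7

Derivation:
Step 1: wait(T4) -> count=0 queue=[] holders={T4}
Step 2: signal(T4) -> count=1 queue=[] holders={none}
Step 3: wait(T4) -> count=0 queue=[] holders={T4}
Step 4: wait(T2) -> count=0 queue=[T2] holders={T4}
Step 5: signal(T4) -> count=0 queue=[] holders={T2}
Step 6: signal(T2) -> count=1 queue=[] holders={none}
Step 7: wait(T2) -> count=0 queue=[] holders={T2}
Step 8: signal(T2) -> count=1 queue=[] holders={none}
Step 9: wait(T6) -> count=0 queue=[] holders={T6}
Step 10: signal(T6) -> count=1 queue=[] holders={none}
Step 11: wait(T6) -> count=0 queue=[] holders={T6}
Step 12: wait(T5) -> count=0 queue=[T5] holders={T6}
Step 13: wait(T7) -> count=0 queue=[T5,T7] holders={T6}
Step 14: signal(T6) -> count=0 queue=[T7] holders={T5}
Step 15: wait(T3) -> count=0 queue=[T7,T3] holders={T5}
Step 16: wait(T1) -> count=0 queue=[T7,T3,T1] holders={T5}
Step 17: signal(T5) -> count=0 queue=[T3,T1] holders={T7}
Step 18: wait(T4) -> count=0 queue=[T3,T1,T4] holders={T7}
Final holders: T7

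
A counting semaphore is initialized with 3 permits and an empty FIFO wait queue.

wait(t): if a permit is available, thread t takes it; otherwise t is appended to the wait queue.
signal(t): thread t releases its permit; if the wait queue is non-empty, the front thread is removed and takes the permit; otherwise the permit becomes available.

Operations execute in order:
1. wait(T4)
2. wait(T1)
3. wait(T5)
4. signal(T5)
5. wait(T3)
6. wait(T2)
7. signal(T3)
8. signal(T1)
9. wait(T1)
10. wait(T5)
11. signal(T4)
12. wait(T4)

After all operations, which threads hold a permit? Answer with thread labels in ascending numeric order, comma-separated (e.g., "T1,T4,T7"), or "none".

Answer: T1,T2,T5

Derivation:
Step 1: wait(T4) -> count=2 queue=[] holders={T4}
Step 2: wait(T1) -> count=1 queue=[] holders={T1,T4}
Step 3: wait(T5) -> count=0 queue=[] holders={T1,T4,T5}
Step 4: signal(T5) -> count=1 queue=[] holders={T1,T4}
Step 5: wait(T3) -> count=0 queue=[] holders={T1,T3,T4}
Step 6: wait(T2) -> count=0 queue=[T2] holders={T1,T3,T4}
Step 7: signal(T3) -> count=0 queue=[] holders={T1,T2,T4}
Step 8: signal(T1) -> count=1 queue=[] holders={T2,T4}
Step 9: wait(T1) -> count=0 queue=[] holders={T1,T2,T4}
Step 10: wait(T5) -> count=0 queue=[T5] holders={T1,T2,T4}
Step 11: signal(T4) -> count=0 queue=[] holders={T1,T2,T5}
Step 12: wait(T4) -> count=0 queue=[T4] holders={T1,T2,T5}
Final holders: T1,T2,T5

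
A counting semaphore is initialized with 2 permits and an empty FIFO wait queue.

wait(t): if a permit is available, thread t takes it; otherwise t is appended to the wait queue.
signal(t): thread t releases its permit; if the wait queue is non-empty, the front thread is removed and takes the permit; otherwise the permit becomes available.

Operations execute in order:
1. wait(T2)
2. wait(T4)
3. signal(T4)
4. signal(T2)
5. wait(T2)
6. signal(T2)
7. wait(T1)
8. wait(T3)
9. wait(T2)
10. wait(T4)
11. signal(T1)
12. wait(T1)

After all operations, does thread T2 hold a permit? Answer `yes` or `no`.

Answer: yes

Derivation:
Step 1: wait(T2) -> count=1 queue=[] holders={T2}
Step 2: wait(T4) -> count=0 queue=[] holders={T2,T4}
Step 3: signal(T4) -> count=1 queue=[] holders={T2}
Step 4: signal(T2) -> count=2 queue=[] holders={none}
Step 5: wait(T2) -> count=1 queue=[] holders={T2}
Step 6: signal(T2) -> count=2 queue=[] holders={none}
Step 7: wait(T1) -> count=1 queue=[] holders={T1}
Step 8: wait(T3) -> count=0 queue=[] holders={T1,T3}
Step 9: wait(T2) -> count=0 queue=[T2] holders={T1,T3}
Step 10: wait(T4) -> count=0 queue=[T2,T4] holders={T1,T3}
Step 11: signal(T1) -> count=0 queue=[T4] holders={T2,T3}
Step 12: wait(T1) -> count=0 queue=[T4,T1] holders={T2,T3}
Final holders: {T2,T3} -> T2 in holders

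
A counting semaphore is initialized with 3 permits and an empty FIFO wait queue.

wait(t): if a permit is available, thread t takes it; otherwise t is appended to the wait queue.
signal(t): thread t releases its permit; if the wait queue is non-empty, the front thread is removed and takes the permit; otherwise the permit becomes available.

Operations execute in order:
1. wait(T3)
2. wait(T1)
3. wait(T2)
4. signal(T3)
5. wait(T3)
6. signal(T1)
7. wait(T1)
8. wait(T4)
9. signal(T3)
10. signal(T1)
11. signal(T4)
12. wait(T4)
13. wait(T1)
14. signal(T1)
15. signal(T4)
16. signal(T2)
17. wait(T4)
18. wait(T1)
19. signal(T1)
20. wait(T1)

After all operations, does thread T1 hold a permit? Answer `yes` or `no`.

Step 1: wait(T3) -> count=2 queue=[] holders={T3}
Step 2: wait(T1) -> count=1 queue=[] holders={T1,T3}
Step 3: wait(T2) -> count=0 queue=[] holders={T1,T2,T3}
Step 4: signal(T3) -> count=1 queue=[] holders={T1,T2}
Step 5: wait(T3) -> count=0 queue=[] holders={T1,T2,T3}
Step 6: signal(T1) -> count=1 queue=[] holders={T2,T3}
Step 7: wait(T1) -> count=0 queue=[] holders={T1,T2,T3}
Step 8: wait(T4) -> count=0 queue=[T4] holders={T1,T2,T3}
Step 9: signal(T3) -> count=0 queue=[] holders={T1,T2,T4}
Step 10: signal(T1) -> count=1 queue=[] holders={T2,T4}
Step 11: signal(T4) -> count=2 queue=[] holders={T2}
Step 12: wait(T4) -> count=1 queue=[] holders={T2,T4}
Step 13: wait(T1) -> count=0 queue=[] holders={T1,T2,T4}
Step 14: signal(T1) -> count=1 queue=[] holders={T2,T4}
Step 15: signal(T4) -> count=2 queue=[] holders={T2}
Step 16: signal(T2) -> count=3 queue=[] holders={none}
Step 17: wait(T4) -> count=2 queue=[] holders={T4}
Step 18: wait(T1) -> count=1 queue=[] holders={T1,T4}
Step 19: signal(T1) -> count=2 queue=[] holders={T4}
Step 20: wait(T1) -> count=1 queue=[] holders={T1,T4}
Final holders: {T1,T4} -> T1 in holders

Answer: yes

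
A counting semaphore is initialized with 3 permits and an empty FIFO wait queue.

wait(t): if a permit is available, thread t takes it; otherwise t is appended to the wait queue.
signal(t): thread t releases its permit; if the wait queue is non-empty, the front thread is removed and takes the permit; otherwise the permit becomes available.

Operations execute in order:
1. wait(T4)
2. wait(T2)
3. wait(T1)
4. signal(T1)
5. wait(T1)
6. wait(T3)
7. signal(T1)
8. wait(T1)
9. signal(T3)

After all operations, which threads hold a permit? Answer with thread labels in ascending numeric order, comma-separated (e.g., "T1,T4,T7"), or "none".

Step 1: wait(T4) -> count=2 queue=[] holders={T4}
Step 2: wait(T2) -> count=1 queue=[] holders={T2,T4}
Step 3: wait(T1) -> count=0 queue=[] holders={T1,T2,T4}
Step 4: signal(T1) -> count=1 queue=[] holders={T2,T4}
Step 5: wait(T1) -> count=0 queue=[] holders={T1,T2,T4}
Step 6: wait(T3) -> count=0 queue=[T3] holders={T1,T2,T4}
Step 7: signal(T1) -> count=0 queue=[] holders={T2,T3,T4}
Step 8: wait(T1) -> count=0 queue=[T1] holders={T2,T3,T4}
Step 9: signal(T3) -> count=0 queue=[] holders={T1,T2,T4}
Final holders: T1,T2,T4

Answer: T1,T2,T4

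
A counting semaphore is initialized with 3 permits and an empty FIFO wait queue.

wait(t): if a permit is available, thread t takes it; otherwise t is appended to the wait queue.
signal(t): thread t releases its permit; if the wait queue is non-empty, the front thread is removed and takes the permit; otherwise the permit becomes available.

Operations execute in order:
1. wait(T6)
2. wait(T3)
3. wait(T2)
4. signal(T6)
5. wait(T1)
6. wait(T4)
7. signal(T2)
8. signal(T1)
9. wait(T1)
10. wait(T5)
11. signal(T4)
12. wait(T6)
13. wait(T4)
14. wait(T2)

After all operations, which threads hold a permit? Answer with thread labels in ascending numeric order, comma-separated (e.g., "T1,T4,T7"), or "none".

Answer: T1,T3,T5

Derivation:
Step 1: wait(T6) -> count=2 queue=[] holders={T6}
Step 2: wait(T3) -> count=1 queue=[] holders={T3,T6}
Step 3: wait(T2) -> count=0 queue=[] holders={T2,T3,T6}
Step 4: signal(T6) -> count=1 queue=[] holders={T2,T3}
Step 5: wait(T1) -> count=0 queue=[] holders={T1,T2,T3}
Step 6: wait(T4) -> count=0 queue=[T4] holders={T1,T2,T3}
Step 7: signal(T2) -> count=0 queue=[] holders={T1,T3,T4}
Step 8: signal(T1) -> count=1 queue=[] holders={T3,T4}
Step 9: wait(T1) -> count=0 queue=[] holders={T1,T3,T4}
Step 10: wait(T5) -> count=0 queue=[T5] holders={T1,T3,T4}
Step 11: signal(T4) -> count=0 queue=[] holders={T1,T3,T5}
Step 12: wait(T6) -> count=0 queue=[T6] holders={T1,T3,T5}
Step 13: wait(T4) -> count=0 queue=[T6,T4] holders={T1,T3,T5}
Step 14: wait(T2) -> count=0 queue=[T6,T4,T2] holders={T1,T3,T5}
Final holders: T1,T3,T5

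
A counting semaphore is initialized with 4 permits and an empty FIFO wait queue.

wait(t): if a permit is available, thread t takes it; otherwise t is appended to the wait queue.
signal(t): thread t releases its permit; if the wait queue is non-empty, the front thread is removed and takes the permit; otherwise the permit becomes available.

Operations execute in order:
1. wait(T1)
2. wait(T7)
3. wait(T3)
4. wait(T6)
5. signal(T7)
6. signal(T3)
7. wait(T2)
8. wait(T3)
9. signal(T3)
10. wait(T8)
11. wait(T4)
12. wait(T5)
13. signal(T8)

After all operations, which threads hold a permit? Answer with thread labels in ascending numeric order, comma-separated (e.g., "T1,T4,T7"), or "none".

Answer: T1,T2,T4,T6

Derivation:
Step 1: wait(T1) -> count=3 queue=[] holders={T1}
Step 2: wait(T7) -> count=2 queue=[] holders={T1,T7}
Step 3: wait(T3) -> count=1 queue=[] holders={T1,T3,T7}
Step 4: wait(T6) -> count=0 queue=[] holders={T1,T3,T6,T7}
Step 5: signal(T7) -> count=1 queue=[] holders={T1,T3,T6}
Step 6: signal(T3) -> count=2 queue=[] holders={T1,T6}
Step 7: wait(T2) -> count=1 queue=[] holders={T1,T2,T6}
Step 8: wait(T3) -> count=0 queue=[] holders={T1,T2,T3,T6}
Step 9: signal(T3) -> count=1 queue=[] holders={T1,T2,T6}
Step 10: wait(T8) -> count=0 queue=[] holders={T1,T2,T6,T8}
Step 11: wait(T4) -> count=0 queue=[T4] holders={T1,T2,T6,T8}
Step 12: wait(T5) -> count=0 queue=[T4,T5] holders={T1,T2,T6,T8}
Step 13: signal(T8) -> count=0 queue=[T5] holders={T1,T2,T4,T6}
Final holders: T1,T2,T4,T6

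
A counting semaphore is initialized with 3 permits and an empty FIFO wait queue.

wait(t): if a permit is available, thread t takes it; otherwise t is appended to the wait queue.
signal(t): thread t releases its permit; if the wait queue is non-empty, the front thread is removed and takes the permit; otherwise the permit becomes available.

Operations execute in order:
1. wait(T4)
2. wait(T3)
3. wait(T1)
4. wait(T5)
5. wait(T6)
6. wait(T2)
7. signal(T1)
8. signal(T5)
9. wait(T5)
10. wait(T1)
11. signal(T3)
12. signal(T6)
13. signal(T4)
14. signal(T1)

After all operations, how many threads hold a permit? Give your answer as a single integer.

Answer: 2

Derivation:
Step 1: wait(T4) -> count=2 queue=[] holders={T4}
Step 2: wait(T3) -> count=1 queue=[] holders={T3,T4}
Step 3: wait(T1) -> count=0 queue=[] holders={T1,T3,T4}
Step 4: wait(T5) -> count=0 queue=[T5] holders={T1,T3,T4}
Step 5: wait(T6) -> count=0 queue=[T5,T6] holders={T1,T3,T4}
Step 6: wait(T2) -> count=0 queue=[T5,T6,T2] holders={T1,T3,T4}
Step 7: signal(T1) -> count=0 queue=[T6,T2] holders={T3,T4,T5}
Step 8: signal(T5) -> count=0 queue=[T2] holders={T3,T4,T6}
Step 9: wait(T5) -> count=0 queue=[T2,T5] holders={T3,T4,T6}
Step 10: wait(T1) -> count=0 queue=[T2,T5,T1] holders={T3,T4,T6}
Step 11: signal(T3) -> count=0 queue=[T5,T1] holders={T2,T4,T6}
Step 12: signal(T6) -> count=0 queue=[T1] holders={T2,T4,T5}
Step 13: signal(T4) -> count=0 queue=[] holders={T1,T2,T5}
Step 14: signal(T1) -> count=1 queue=[] holders={T2,T5}
Final holders: {T2,T5} -> 2 thread(s)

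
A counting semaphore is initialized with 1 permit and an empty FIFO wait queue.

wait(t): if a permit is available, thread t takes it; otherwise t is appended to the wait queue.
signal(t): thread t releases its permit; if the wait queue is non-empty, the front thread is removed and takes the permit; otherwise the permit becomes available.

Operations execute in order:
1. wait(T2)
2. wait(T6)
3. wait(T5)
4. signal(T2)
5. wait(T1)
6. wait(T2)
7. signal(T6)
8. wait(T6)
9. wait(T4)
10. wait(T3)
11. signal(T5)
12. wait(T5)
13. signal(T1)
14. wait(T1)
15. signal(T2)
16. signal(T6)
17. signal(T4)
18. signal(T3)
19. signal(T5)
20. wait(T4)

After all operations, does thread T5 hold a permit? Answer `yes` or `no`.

Answer: no

Derivation:
Step 1: wait(T2) -> count=0 queue=[] holders={T2}
Step 2: wait(T6) -> count=0 queue=[T6] holders={T2}
Step 3: wait(T5) -> count=0 queue=[T6,T5] holders={T2}
Step 4: signal(T2) -> count=0 queue=[T5] holders={T6}
Step 5: wait(T1) -> count=0 queue=[T5,T1] holders={T6}
Step 6: wait(T2) -> count=0 queue=[T5,T1,T2] holders={T6}
Step 7: signal(T6) -> count=0 queue=[T1,T2] holders={T5}
Step 8: wait(T6) -> count=0 queue=[T1,T2,T6] holders={T5}
Step 9: wait(T4) -> count=0 queue=[T1,T2,T6,T4] holders={T5}
Step 10: wait(T3) -> count=0 queue=[T1,T2,T6,T4,T3] holders={T5}
Step 11: signal(T5) -> count=0 queue=[T2,T6,T4,T3] holders={T1}
Step 12: wait(T5) -> count=0 queue=[T2,T6,T4,T3,T5] holders={T1}
Step 13: signal(T1) -> count=0 queue=[T6,T4,T3,T5] holders={T2}
Step 14: wait(T1) -> count=0 queue=[T6,T4,T3,T5,T1] holders={T2}
Step 15: signal(T2) -> count=0 queue=[T4,T3,T5,T1] holders={T6}
Step 16: signal(T6) -> count=0 queue=[T3,T5,T1] holders={T4}
Step 17: signal(T4) -> count=0 queue=[T5,T1] holders={T3}
Step 18: signal(T3) -> count=0 queue=[T1] holders={T5}
Step 19: signal(T5) -> count=0 queue=[] holders={T1}
Step 20: wait(T4) -> count=0 queue=[T4] holders={T1}
Final holders: {T1} -> T5 not in holders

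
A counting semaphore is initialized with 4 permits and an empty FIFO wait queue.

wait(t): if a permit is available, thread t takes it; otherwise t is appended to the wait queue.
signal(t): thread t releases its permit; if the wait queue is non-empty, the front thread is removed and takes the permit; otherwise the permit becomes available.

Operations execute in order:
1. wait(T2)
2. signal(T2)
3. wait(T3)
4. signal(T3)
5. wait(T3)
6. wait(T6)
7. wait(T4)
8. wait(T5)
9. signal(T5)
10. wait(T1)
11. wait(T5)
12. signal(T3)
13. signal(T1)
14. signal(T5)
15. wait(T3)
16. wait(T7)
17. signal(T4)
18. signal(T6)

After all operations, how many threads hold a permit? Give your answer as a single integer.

Step 1: wait(T2) -> count=3 queue=[] holders={T2}
Step 2: signal(T2) -> count=4 queue=[] holders={none}
Step 3: wait(T3) -> count=3 queue=[] holders={T3}
Step 4: signal(T3) -> count=4 queue=[] holders={none}
Step 5: wait(T3) -> count=3 queue=[] holders={T3}
Step 6: wait(T6) -> count=2 queue=[] holders={T3,T6}
Step 7: wait(T4) -> count=1 queue=[] holders={T3,T4,T6}
Step 8: wait(T5) -> count=0 queue=[] holders={T3,T4,T5,T6}
Step 9: signal(T5) -> count=1 queue=[] holders={T3,T4,T6}
Step 10: wait(T1) -> count=0 queue=[] holders={T1,T3,T4,T6}
Step 11: wait(T5) -> count=0 queue=[T5] holders={T1,T3,T4,T6}
Step 12: signal(T3) -> count=0 queue=[] holders={T1,T4,T5,T6}
Step 13: signal(T1) -> count=1 queue=[] holders={T4,T5,T6}
Step 14: signal(T5) -> count=2 queue=[] holders={T4,T6}
Step 15: wait(T3) -> count=1 queue=[] holders={T3,T4,T6}
Step 16: wait(T7) -> count=0 queue=[] holders={T3,T4,T6,T7}
Step 17: signal(T4) -> count=1 queue=[] holders={T3,T6,T7}
Step 18: signal(T6) -> count=2 queue=[] holders={T3,T7}
Final holders: {T3,T7} -> 2 thread(s)

Answer: 2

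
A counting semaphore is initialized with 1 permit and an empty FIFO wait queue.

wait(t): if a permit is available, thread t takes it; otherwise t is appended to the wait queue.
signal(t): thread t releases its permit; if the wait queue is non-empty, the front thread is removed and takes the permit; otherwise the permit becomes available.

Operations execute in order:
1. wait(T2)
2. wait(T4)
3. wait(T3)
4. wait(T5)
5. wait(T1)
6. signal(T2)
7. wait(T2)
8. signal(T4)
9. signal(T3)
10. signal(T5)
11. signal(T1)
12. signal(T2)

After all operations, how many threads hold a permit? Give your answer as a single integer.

Step 1: wait(T2) -> count=0 queue=[] holders={T2}
Step 2: wait(T4) -> count=0 queue=[T4] holders={T2}
Step 3: wait(T3) -> count=0 queue=[T4,T3] holders={T2}
Step 4: wait(T5) -> count=0 queue=[T4,T3,T5] holders={T2}
Step 5: wait(T1) -> count=0 queue=[T4,T3,T5,T1] holders={T2}
Step 6: signal(T2) -> count=0 queue=[T3,T5,T1] holders={T4}
Step 7: wait(T2) -> count=0 queue=[T3,T5,T1,T2] holders={T4}
Step 8: signal(T4) -> count=0 queue=[T5,T1,T2] holders={T3}
Step 9: signal(T3) -> count=0 queue=[T1,T2] holders={T5}
Step 10: signal(T5) -> count=0 queue=[T2] holders={T1}
Step 11: signal(T1) -> count=0 queue=[] holders={T2}
Step 12: signal(T2) -> count=1 queue=[] holders={none}
Final holders: {none} -> 0 thread(s)

Answer: 0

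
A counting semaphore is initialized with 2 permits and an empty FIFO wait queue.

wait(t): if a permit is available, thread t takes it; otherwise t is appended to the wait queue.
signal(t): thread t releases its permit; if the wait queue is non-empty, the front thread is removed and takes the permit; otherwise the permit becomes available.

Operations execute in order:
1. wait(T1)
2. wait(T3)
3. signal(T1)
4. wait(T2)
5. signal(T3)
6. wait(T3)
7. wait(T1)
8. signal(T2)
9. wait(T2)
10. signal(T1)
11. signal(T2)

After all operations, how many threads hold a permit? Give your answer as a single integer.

Answer: 1

Derivation:
Step 1: wait(T1) -> count=1 queue=[] holders={T1}
Step 2: wait(T3) -> count=0 queue=[] holders={T1,T3}
Step 3: signal(T1) -> count=1 queue=[] holders={T3}
Step 4: wait(T2) -> count=0 queue=[] holders={T2,T3}
Step 5: signal(T3) -> count=1 queue=[] holders={T2}
Step 6: wait(T3) -> count=0 queue=[] holders={T2,T3}
Step 7: wait(T1) -> count=0 queue=[T1] holders={T2,T3}
Step 8: signal(T2) -> count=0 queue=[] holders={T1,T3}
Step 9: wait(T2) -> count=0 queue=[T2] holders={T1,T3}
Step 10: signal(T1) -> count=0 queue=[] holders={T2,T3}
Step 11: signal(T2) -> count=1 queue=[] holders={T3}
Final holders: {T3} -> 1 thread(s)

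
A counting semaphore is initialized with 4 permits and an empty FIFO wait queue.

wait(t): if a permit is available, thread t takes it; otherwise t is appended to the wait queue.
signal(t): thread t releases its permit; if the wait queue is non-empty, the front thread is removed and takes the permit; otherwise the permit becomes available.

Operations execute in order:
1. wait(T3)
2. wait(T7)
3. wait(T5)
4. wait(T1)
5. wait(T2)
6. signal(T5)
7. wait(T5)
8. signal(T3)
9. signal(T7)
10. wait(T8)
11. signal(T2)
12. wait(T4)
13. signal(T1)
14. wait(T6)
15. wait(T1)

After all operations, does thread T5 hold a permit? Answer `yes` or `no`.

Step 1: wait(T3) -> count=3 queue=[] holders={T3}
Step 2: wait(T7) -> count=2 queue=[] holders={T3,T7}
Step 3: wait(T5) -> count=1 queue=[] holders={T3,T5,T7}
Step 4: wait(T1) -> count=0 queue=[] holders={T1,T3,T5,T7}
Step 5: wait(T2) -> count=0 queue=[T2] holders={T1,T3,T5,T7}
Step 6: signal(T5) -> count=0 queue=[] holders={T1,T2,T3,T7}
Step 7: wait(T5) -> count=0 queue=[T5] holders={T1,T2,T3,T7}
Step 8: signal(T3) -> count=0 queue=[] holders={T1,T2,T5,T7}
Step 9: signal(T7) -> count=1 queue=[] holders={T1,T2,T5}
Step 10: wait(T8) -> count=0 queue=[] holders={T1,T2,T5,T8}
Step 11: signal(T2) -> count=1 queue=[] holders={T1,T5,T8}
Step 12: wait(T4) -> count=0 queue=[] holders={T1,T4,T5,T8}
Step 13: signal(T1) -> count=1 queue=[] holders={T4,T5,T8}
Step 14: wait(T6) -> count=0 queue=[] holders={T4,T5,T6,T8}
Step 15: wait(T1) -> count=0 queue=[T1] holders={T4,T5,T6,T8}
Final holders: {T4,T5,T6,T8} -> T5 in holders

Answer: yes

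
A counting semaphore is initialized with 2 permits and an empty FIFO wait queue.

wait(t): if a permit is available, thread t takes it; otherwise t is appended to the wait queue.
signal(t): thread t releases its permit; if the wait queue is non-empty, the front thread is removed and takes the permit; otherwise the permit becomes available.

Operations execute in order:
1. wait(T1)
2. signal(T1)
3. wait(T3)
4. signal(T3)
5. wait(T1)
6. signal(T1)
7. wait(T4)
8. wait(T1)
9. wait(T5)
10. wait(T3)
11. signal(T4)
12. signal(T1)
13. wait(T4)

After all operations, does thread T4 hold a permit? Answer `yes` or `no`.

Answer: no

Derivation:
Step 1: wait(T1) -> count=1 queue=[] holders={T1}
Step 2: signal(T1) -> count=2 queue=[] holders={none}
Step 3: wait(T3) -> count=1 queue=[] holders={T3}
Step 4: signal(T3) -> count=2 queue=[] holders={none}
Step 5: wait(T1) -> count=1 queue=[] holders={T1}
Step 6: signal(T1) -> count=2 queue=[] holders={none}
Step 7: wait(T4) -> count=1 queue=[] holders={T4}
Step 8: wait(T1) -> count=0 queue=[] holders={T1,T4}
Step 9: wait(T5) -> count=0 queue=[T5] holders={T1,T4}
Step 10: wait(T3) -> count=0 queue=[T5,T3] holders={T1,T4}
Step 11: signal(T4) -> count=0 queue=[T3] holders={T1,T5}
Step 12: signal(T1) -> count=0 queue=[] holders={T3,T5}
Step 13: wait(T4) -> count=0 queue=[T4] holders={T3,T5}
Final holders: {T3,T5} -> T4 not in holders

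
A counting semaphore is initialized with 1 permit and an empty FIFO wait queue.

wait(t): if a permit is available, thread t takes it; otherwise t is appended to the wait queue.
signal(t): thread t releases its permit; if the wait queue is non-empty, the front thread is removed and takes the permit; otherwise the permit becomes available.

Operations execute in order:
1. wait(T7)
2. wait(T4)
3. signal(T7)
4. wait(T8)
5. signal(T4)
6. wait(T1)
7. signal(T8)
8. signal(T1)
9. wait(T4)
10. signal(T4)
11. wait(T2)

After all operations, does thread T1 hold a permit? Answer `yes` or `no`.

Answer: no

Derivation:
Step 1: wait(T7) -> count=0 queue=[] holders={T7}
Step 2: wait(T4) -> count=0 queue=[T4] holders={T7}
Step 3: signal(T7) -> count=0 queue=[] holders={T4}
Step 4: wait(T8) -> count=0 queue=[T8] holders={T4}
Step 5: signal(T4) -> count=0 queue=[] holders={T8}
Step 6: wait(T1) -> count=0 queue=[T1] holders={T8}
Step 7: signal(T8) -> count=0 queue=[] holders={T1}
Step 8: signal(T1) -> count=1 queue=[] holders={none}
Step 9: wait(T4) -> count=0 queue=[] holders={T4}
Step 10: signal(T4) -> count=1 queue=[] holders={none}
Step 11: wait(T2) -> count=0 queue=[] holders={T2}
Final holders: {T2} -> T1 not in holders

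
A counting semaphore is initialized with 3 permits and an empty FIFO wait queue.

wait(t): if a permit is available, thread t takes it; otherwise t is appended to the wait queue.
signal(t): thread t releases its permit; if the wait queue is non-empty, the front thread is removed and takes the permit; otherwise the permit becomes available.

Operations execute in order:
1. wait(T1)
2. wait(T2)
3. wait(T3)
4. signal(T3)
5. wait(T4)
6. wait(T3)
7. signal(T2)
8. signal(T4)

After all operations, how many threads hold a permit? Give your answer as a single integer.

Answer: 2

Derivation:
Step 1: wait(T1) -> count=2 queue=[] holders={T1}
Step 2: wait(T2) -> count=1 queue=[] holders={T1,T2}
Step 3: wait(T3) -> count=0 queue=[] holders={T1,T2,T3}
Step 4: signal(T3) -> count=1 queue=[] holders={T1,T2}
Step 5: wait(T4) -> count=0 queue=[] holders={T1,T2,T4}
Step 6: wait(T3) -> count=0 queue=[T3] holders={T1,T2,T4}
Step 7: signal(T2) -> count=0 queue=[] holders={T1,T3,T4}
Step 8: signal(T4) -> count=1 queue=[] holders={T1,T3}
Final holders: {T1,T3} -> 2 thread(s)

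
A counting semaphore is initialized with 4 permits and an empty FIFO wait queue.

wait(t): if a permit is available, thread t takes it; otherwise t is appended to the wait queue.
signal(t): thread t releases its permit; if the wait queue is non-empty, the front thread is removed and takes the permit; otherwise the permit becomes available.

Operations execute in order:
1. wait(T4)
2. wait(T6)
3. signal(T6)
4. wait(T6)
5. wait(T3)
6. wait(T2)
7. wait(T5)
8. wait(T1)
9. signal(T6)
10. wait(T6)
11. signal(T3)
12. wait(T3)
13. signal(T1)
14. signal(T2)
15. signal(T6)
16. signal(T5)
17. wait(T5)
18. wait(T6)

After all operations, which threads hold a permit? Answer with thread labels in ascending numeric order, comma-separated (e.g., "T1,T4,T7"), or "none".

Answer: T3,T4,T5,T6

Derivation:
Step 1: wait(T4) -> count=3 queue=[] holders={T4}
Step 2: wait(T6) -> count=2 queue=[] holders={T4,T6}
Step 3: signal(T6) -> count=3 queue=[] holders={T4}
Step 4: wait(T6) -> count=2 queue=[] holders={T4,T6}
Step 5: wait(T3) -> count=1 queue=[] holders={T3,T4,T6}
Step 6: wait(T2) -> count=0 queue=[] holders={T2,T3,T4,T6}
Step 7: wait(T5) -> count=0 queue=[T5] holders={T2,T3,T4,T6}
Step 8: wait(T1) -> count=0 queue=[T5,T1] holders={T2,T3,T4,T6}
Step 9: signal(T6) -> count=0 queue=[T1] holders={T2,T3,T4,T5}
Step 10: wait(T6) -> count=0 queue=[T1,T6] holders={T2,T3,T4,T5}
Step 11: signal(T3) -> count=0 queue=[T6] holders={T1,T2,T4,T5}
Step 12: wait(T3) -> count=0 queue=[T6,T3] holders={T1,T2,T4,T5}
Step 13: signal(T1) -> count=0 queue=[T3] holders={T2,T4,T5,T6}
Step 14: signal(T2) -> count=0 queue=[] holders={T3,T4,T5,T6}
Step 15: signal(T6) -> count=1 queue=[] holders={T3,T4,T5}
Step 16: signal(T5) -> count=2 queue=[] holders={T3,T4}
Step 17: wait(T5) -> count=1 queue=[] holders={T3,T4,T5}
Step 18: wait(T6) -> count=0 queue=[] holders={T3,T4,T5,T6}
Final holders: T3,T4,T5,T6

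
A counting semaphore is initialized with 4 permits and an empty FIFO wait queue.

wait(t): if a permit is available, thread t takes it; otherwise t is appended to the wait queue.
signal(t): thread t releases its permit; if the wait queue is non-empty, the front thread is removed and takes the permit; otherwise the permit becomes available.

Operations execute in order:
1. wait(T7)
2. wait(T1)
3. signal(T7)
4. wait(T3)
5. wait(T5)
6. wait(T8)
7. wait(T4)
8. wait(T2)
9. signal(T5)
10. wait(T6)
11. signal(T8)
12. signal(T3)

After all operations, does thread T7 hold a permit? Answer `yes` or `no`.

Answer: no

Derivation:
Step 1: wait(T7) -> count=3 queue=[] holders={T7}
Step 2: wait(T1) -> count=2 queue=[] holders={T1,T7}
Step 3: signal(T7) -> count=3 queue=[] holders={T1}
Step 4: wait(T3) -> count=2 queue=[] holders={T1,T3}
Step 5: wait(T5) -> count=1 queue=[] holders={T1,T3,T5}
Step 6: wait(T8) -> count=0 queue=[] holders={T1,T3,T5,T8}
Step 7: wait(T4) -> count=0 queue=[T4] holders={T1,T3,T5,T8}
Step 8: wait(T2) -> count=0 queue=[T4,T2] holders={T1,T3,T5,T8}
Step 9: signal(T5) -> count=0 queue=[T2] holders={T1,T3,T4,T8}
Step 10: wait(T6) -> count=0 queue=[T2,T6] holders={T1,T3,T4,T8}
Step 11: signal(T8) -> count=0 queue=[T6] holders={T1,T2,T3,T4}
Step 12: signal(T3) -> count=0 queue=[] holders={T1,T2,T4,T6}
Final holders: {T1,T2,T4,T6} -> T7 not in holders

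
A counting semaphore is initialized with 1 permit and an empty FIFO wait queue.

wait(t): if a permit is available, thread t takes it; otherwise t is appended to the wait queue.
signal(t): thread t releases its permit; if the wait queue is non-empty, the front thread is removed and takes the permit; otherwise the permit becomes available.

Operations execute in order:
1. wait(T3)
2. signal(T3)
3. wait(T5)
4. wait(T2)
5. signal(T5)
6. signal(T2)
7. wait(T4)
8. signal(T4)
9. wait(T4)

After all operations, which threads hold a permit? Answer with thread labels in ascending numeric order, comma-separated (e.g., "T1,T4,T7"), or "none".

Answer: T4

Derivation:
Step 1: wait(T3) -> count=0 queue=[] holders={T3}
Step 2: signal(T3) -> count=1 queue=[] holders={none}
Step 3: wait(T5) -> count=0 queue=[] holders={T5}
Step 4: wait(T2) -> count=0 queue=[T2] holders={T5}
Step 5: signal(T5) -> count=0 queue=[] holders={T2}
Step 6: signal(T2) -> count=1 queue=[] holders={none}
Step 7: wait(T4) -> count=0 queue=[] holders={T4}
Step 8: signal(T4) -> count=1 queue=[] holders={none}
Step 9: wait(T4) -> count=0 queue=[] holders={T4}
Final holders: T4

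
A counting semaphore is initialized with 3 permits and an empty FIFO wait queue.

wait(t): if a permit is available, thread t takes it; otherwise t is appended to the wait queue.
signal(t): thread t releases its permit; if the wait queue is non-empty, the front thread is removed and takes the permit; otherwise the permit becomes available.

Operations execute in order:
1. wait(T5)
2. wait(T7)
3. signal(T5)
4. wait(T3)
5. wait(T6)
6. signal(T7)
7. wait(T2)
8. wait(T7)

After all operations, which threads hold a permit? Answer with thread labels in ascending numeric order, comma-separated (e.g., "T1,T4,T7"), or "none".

Step 1: wait(T5) -> count=2 queue=[] holders={T5}
Step 2: wait(T7) -> count=1 queue=[] holders={T5,T7}
Step 3: signal(T5) -> count=2 queue=[] holders={T7}
Step 4: wait(T3) -> count=1 queue=[] holders={T3,T7}
Step 5: wait(T6) -> count=0 queue=[] holders={T3,T6,T7}
Step 6: signal(T7) -> count=1 queue=[] holders={T3,T6}
Step 7: wait(T2) -> count=0 queue=[] holders={T2,T3,T6}
Step 8: wait(T7) -> count=0 queue=[T7] holders={T2,T3,T6}
Final holders: T2,T3,T6

Answer: T2,T3,T6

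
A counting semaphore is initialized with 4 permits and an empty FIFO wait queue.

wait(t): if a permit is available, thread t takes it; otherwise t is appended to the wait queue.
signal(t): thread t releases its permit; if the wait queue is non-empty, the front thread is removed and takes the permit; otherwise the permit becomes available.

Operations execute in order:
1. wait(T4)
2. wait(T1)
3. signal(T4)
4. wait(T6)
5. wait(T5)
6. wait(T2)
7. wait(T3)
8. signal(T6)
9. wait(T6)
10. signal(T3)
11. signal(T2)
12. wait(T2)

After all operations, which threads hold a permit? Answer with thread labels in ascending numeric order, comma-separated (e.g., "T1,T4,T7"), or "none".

Step 1: wait(T4) -> count=3 queue=[] holders={T4}
Step 2: wait(T1) -> count=2 queue=[] holders={T1,T4}
Step 3: signal(T4) -> count=3 queue=[] holders={T1}
Step 4: wait(T6) -> count=2 queue=[] holders={T1,T6}
Step 5: wait(T5) -> count=1 queue=[] holders={T1,T5,T6}
Step 6: wait(T2) -> count=0 queue=[] holders={T1,T2,T5,T6}
Step 7: wait(T3) -> count=0 queue=[T3] holders={T1,T2,T5,T6}
Step 8: signal(T6) -> count=0 queue=[] holders={T1,T2,T3,T5}
Step 9: wait(T6) -> count=0 queue=[T6] holders={T1,T2,T3,T5}
Step 10: signal(T3) -> count=0 queue=[] holders={T1,T2,T5,T6}
Step 11: signal(T2) -> count=1 queue=[] holders={T1,T5,T6}
Step 12: wait(T2) -> count=0 queue=[] holders={T1,T2,T5,T6}
Final holders: T1,T2,T5,T6

Answer: T1,T2,T5,T6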